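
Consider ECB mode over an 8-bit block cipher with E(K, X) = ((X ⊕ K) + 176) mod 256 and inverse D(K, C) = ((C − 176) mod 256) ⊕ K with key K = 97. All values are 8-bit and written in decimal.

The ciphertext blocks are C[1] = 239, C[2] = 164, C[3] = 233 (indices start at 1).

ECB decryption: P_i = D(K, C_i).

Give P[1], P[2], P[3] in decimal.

P[1]: D(K, 239) = 94.
P[2]: D(K, 164) = 149.
P[3]: D(K, 233) = 88.

P[1] = 94, P[2] = 149, P[3] = 88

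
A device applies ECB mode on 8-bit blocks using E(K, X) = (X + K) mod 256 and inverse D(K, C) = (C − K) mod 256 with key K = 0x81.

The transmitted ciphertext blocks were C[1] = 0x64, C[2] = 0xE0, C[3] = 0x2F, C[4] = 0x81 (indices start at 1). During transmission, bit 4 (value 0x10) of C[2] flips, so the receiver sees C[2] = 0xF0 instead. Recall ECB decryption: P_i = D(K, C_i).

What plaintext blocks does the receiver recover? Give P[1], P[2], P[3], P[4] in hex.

Only C[2] changed, to 0xF0. In ECB, a change in C_i affects only P_i. Decrypting the received ciphertext:
P[1]: D(K, 0x64) = 0xE3.
P[2]: D(K, 0xF0) = 0x6F.
P[3]: D(K, 0x2F) = 0xAE.
P[4]: D(K, 0x81) = 0x00.
Blocks that differ from the original plaintext: P[2].

P[1] = 0xE3, P[2] = 0x6F, P[3] = 0xAE, P[4] = 0x00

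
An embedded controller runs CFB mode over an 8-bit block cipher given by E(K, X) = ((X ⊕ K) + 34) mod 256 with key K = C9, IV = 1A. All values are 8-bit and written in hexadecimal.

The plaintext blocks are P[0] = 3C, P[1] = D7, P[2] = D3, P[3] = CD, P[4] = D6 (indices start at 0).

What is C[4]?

CFB encryption: C_i = P_i ⊕ E(K, C_{i−1}), with C_{−1} = IV.
C[0]: E(K, 1A) = 07; 3C ⊕ 07 = 3B.
C[1]: E(K, 3B) = 26; D7 ⊕ 26 = F1.
C[2]: E(K, F1) = 6C; D3 ⊕ 6C = BF.
C[3]: E(K, BF) = AA; CD ⊕ AA = 67.
C[4]: E(K, 67) = E2; D6 ⊕ E2 = 34.

C[4] = 34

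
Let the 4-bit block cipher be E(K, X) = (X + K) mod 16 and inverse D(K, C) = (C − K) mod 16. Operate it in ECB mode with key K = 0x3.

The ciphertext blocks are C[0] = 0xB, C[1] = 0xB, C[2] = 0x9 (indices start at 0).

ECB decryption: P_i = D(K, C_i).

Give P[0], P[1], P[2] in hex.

P[0] = 0x8, P[1] = 0x8, P[2] = 0x6

P[0]: D(K, 0xB) = 0x8.
P[1]: D(K, 0xB) = 0x8.
P[2]: D(K, 0x9) = 0x6.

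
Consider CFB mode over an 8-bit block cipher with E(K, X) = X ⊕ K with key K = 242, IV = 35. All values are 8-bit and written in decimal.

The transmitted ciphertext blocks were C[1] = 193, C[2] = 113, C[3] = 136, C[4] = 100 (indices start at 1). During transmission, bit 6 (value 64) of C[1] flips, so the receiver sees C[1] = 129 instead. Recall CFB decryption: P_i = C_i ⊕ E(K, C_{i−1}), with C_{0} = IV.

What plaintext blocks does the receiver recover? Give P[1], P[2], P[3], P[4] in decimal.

P[1] = 80, P[2] = 2, P[3] = 11, P[4] = 30

Only C[1] changed, to 129. In CFB, a change in C_i flips the same bit in P_i and garbles P_{i+1}. Decrypting the received ciphertext:
P[1]: E(K, 35) = 209; 129 ⊕ 209 = 80.
P[2]: E(K, 129) = 115; 113 ⊕ 115 = 2.
P[3]: E(K, 113) = 131; 136 ⊕ 131 = 11.
P[4]: E(K, 136) = 122; 100 ⊕ 122 = 30.
Blocks that differ from the original plaintext: P[1], P[2].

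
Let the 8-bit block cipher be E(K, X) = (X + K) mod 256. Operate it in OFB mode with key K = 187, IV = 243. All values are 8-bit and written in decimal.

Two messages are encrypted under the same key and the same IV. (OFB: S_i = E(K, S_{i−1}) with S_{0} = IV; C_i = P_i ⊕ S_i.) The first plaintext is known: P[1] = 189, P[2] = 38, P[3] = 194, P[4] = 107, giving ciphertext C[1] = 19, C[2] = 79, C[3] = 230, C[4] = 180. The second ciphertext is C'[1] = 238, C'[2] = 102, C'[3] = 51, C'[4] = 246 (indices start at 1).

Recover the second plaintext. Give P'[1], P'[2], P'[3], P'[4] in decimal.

In OFB with a reused IV, both messages share the same keystream S_i, so C_i ⊕ C'_i = P_i ⊕ P'_i and thus P'_i = P_i ⊕ C_i ⊕ C'_i.
P'[1]: 189 ⊕ 19 ⊕ 238 = 64.
P'[2]: 38 ⊕ 79 ⊕ 102 = 15.
P'[3]: 194 ⊕ 230 ⊕ 51 = 23.
P'[4]: 107 ⊕ 180 ⊕ 246 = 41.

P'[1] = 64, P'[2] = 15, P'[3] = 23, P'[4] = 41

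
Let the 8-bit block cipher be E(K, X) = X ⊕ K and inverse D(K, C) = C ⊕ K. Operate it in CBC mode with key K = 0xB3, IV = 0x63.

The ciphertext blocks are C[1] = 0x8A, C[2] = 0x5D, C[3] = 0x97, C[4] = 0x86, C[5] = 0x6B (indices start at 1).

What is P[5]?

CBC decryption: P_i = D(K, C_i) ⊕ C_{i−1}, with C_{0} = IV.
P[5]: D(K, 0x6B) = 0xD8; 0xD8 ⊕ 0x86 = 0x5E.

P[5] = 0x5E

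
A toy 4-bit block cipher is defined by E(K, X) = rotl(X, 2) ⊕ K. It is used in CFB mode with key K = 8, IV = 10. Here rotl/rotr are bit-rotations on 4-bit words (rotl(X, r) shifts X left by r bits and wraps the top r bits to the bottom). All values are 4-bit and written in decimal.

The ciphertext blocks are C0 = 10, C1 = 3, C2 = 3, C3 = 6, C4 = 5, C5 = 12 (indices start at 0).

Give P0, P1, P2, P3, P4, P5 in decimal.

P0 = 8, P1 = 1, P2 = 7, P3 = 2, P4 = 4, P5 = 1

CFB decryption: P_i = C_i ⊕ E(K, C_{i−1}), with C_{−1} = IV.
P0: E(K, 10) = 2; 10 ⊕ 2 = 8.
P1: E(K, 10) = 2; 3 ⊕ 2 = 1.
P2: E(K, 3) = 4; 3 ⊕ 4 = 7.
P3: E(K, 3) = 4; 6 ⊕ 4 = 2.
P4: E(K, 6) = 1; 5 ⊕ 1 = 4.
P5: E(K, 5) = 13; 12 ⊕ 13 = 1.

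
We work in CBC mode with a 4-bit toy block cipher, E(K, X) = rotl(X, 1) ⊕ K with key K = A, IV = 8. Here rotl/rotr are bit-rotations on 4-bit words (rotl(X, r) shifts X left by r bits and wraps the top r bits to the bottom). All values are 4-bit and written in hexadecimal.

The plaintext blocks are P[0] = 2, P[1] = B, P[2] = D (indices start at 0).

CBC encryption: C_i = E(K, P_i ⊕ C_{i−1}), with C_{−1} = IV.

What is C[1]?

C[1] = 2

C[0]: P[0] ⊕ 8 = A; E(K, A) = F.
C[1]: P[1] ⊕ F = 4; E(K, 4) = 2.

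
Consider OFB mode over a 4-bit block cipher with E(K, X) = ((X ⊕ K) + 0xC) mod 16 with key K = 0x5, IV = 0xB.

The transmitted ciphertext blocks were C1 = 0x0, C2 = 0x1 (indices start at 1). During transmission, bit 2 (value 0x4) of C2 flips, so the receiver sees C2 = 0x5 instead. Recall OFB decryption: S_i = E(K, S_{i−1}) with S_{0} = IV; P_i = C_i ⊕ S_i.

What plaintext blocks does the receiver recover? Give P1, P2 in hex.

Only C2 changed, to 0x5. In OFB, a change in C_i flips the same bit in P_i only; the keystream is unaffected. Decrypting the received ciphertext:
P1: S = E(K, 0xB) = 0xA; 0x0 ⊕ 0xA = 0xA.
P2: S = E(K, 0xA) = 0xB; 0x5 ⊕ 0xB = 0xE.
Blocks that differ from the original plaintext: P2.

P1 = 0xA, P2 = 0xE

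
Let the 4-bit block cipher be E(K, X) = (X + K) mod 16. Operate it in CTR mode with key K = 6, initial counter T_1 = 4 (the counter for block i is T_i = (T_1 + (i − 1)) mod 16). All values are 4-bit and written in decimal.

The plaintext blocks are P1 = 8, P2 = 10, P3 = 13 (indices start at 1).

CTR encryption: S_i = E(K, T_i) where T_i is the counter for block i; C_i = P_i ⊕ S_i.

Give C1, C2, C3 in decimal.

C1 = 2, C2 = 1, C3 = 1

C1: T = 4, S = E(K, T) = 10; 8 ⊕ 10 = 2.
C2: T = 5, S = E(K, T) = 11; 10 ⊕ 11 = 1.
C3: T = 6, S = E(K, T) = 12; 13 ⊕ 12 = 1.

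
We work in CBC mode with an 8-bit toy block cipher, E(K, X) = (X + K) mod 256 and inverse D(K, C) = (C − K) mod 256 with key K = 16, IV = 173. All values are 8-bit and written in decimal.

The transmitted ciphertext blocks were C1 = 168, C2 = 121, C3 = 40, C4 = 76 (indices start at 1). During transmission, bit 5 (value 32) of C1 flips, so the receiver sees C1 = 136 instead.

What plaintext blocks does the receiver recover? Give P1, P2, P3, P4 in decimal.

CBC decryption: P_i = D(K, C_i) ⊕ C_{i−1}, with C_{0} = IV.
Only C1 changed, to 136. In CBC, a change in C_i garbles P_i and flips the same bit in P_{i+1}. Decrypting the received ciphertext:
P1: D(K, 136) = 120; 120 ⊕ 173 = 213.
P2: D(K, 121) = 105; 105 ⊕ 136 = 225.
P3: D(K, 40) = 24; 24 ⊕ 121 = 97.
P4: D(K, 76) = 60; 60 ⊕ 40 = 20.
Blocks that differ from the original plaintext: P1, P2.

P1 = 213, P2 = 225, P3 = 97, P4 = 20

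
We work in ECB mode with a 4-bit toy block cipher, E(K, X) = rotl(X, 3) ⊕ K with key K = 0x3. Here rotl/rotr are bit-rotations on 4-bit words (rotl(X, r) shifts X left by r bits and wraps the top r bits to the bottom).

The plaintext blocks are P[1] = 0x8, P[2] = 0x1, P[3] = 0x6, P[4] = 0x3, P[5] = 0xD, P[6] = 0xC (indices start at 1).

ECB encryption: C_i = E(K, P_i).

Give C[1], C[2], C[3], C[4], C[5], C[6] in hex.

C[1]: E(K, 0x8) = 0x7.
C[2]: E(K, 0x1) = 0xB.
C[3]: E(K, 0x6) = 0x0.
C[4]: E(K, 0x3) = 0xA.
C[5]: E(K, 0xD) = 0xD.
C[6]: E(K, 0xC) = 0x5.

C[1] = 0x7, C[2] = 0xB, C[3] = 0x0, C[4] = 0xA, C[5] = 0xD, C[6] = 0x5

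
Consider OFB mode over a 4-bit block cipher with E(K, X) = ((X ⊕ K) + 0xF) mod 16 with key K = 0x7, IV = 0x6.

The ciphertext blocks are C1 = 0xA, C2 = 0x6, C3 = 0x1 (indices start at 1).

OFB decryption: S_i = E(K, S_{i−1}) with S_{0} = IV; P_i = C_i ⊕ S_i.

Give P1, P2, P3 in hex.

P1: S = E(K, 0x6) = 0x0; 0xA ⊕ 0x0 = 0xA.
P2: S = E(K, 0x0) = 0x6; 0x6 ⊕ 0x6 = 0x0.
P3: S = E(K, 0x6) = 0x0; 0x1 ⊕ 0x0 = 0x1.

P1 = 0xA, P2 = 0x0, P3 = 0x1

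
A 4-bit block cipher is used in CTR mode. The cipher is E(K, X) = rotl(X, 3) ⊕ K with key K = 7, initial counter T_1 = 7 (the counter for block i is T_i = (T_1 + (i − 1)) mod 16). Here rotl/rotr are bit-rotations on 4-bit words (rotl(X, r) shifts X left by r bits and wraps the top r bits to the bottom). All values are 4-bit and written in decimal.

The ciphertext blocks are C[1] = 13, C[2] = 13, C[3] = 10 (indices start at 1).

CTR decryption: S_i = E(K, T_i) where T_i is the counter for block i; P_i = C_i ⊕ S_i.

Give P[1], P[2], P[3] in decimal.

P[1]: T = 7, S = E(K, T) = 12; 13 ⊕ 12 = 1.
P[2]: T = 8, S = E(K, T) = 3; 13 ⊕ 3 = 14.
P[3]: T = 9, S = E(K, T) = 11; 10 ⊕ 11 = 1.

P[1] = 1, P[2] = 14, P[3] = 1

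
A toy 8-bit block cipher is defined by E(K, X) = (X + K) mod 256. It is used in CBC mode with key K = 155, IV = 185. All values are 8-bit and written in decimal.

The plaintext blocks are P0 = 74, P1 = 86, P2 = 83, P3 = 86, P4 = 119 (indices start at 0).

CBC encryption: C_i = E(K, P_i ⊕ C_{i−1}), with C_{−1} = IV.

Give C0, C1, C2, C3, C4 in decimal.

C0: P0 ⊕ 185 = 243; E(K, 243) = 142.
C1: P1 ⊕ 142 = 216; E(K, 216) = 115.
C2: P2 ⊕ 115 = 32; E(K, 32) = 187.
C3: P3 ⊕ 187 = 237; E(K, 237) = 136.
C4: P4 ⊕ 136 = 255; E(K, 255) = 154.

C0 = 142, C1 = 115, C2 = 187, C3 = 136, C4 = 154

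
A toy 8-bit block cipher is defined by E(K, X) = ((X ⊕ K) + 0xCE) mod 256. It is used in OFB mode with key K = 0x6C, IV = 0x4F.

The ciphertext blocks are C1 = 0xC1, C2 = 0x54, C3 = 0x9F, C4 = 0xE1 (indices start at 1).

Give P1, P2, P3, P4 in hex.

P1 = 0x30, P2 = 0x3F, P3 = 0x4A, P4 = 0x66

OFB decryption: S_i = E(K, S_{i−1}) with S_{0} = IV; P_i = C_i ⊕ S_i.
P1: S = E(K, 0x4F) = 0xF1; 0xC1 ⊕ 0xF1 = 0x30.
P2: S = E(K, 0xF1) = 0x6B; 0x54 ⊕ 0x6B = 0x3F.
P3: S = E(K, 0x6B) = 0xD5; 0x9F ⊕ 0xD5 = 0x4A.
P4: S = E(K, 0xD5) = 0x87; 0xE1 ⊕ 0x87 = 0x66.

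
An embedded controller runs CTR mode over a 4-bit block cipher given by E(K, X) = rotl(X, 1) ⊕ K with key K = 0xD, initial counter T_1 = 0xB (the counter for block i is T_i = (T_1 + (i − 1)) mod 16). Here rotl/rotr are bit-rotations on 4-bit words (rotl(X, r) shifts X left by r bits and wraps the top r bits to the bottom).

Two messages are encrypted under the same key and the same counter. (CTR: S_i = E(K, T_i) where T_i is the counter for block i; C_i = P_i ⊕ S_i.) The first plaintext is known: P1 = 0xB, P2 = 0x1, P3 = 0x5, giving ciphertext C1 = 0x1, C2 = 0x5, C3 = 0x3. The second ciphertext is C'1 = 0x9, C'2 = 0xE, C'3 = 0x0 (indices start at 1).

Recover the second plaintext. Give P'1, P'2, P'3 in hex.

P'1 = 0x3, P'2 = 0xA, P'3 = 0x6

In CTR with a reused counter, both messages share the same keystream S_i, so C_i ⊕ C'_i = P_i ⊕ P'_i and thus P'_i = P_i ⊕ C_i ⊕ C'_i.
P'1: 0xB ⊕ 0x1 ⊕ 0x9 = 0x3.
P'2: 0x1 ⊕ 0x5 ⊕ 0xE = 0xA.
P'3: 0x5 ⊕ 0x3 ⊕ 0x0 = 0x6.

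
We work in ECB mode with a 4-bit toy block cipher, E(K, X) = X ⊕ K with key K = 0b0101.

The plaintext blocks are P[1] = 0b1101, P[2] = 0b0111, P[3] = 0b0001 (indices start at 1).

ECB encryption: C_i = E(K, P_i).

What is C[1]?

C[1] = 0b1000

C[1]: E(K, 0b1101) = 0b1000.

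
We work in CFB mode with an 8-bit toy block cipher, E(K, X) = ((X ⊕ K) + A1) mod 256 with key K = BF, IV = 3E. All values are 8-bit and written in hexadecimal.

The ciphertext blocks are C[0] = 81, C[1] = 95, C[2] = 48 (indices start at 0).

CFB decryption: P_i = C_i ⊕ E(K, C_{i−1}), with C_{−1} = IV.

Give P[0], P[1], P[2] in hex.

P[0] = A3, P[1] = 4A, P[2] = 83

P[0]: E(K, 3E) = 22; 81 ⊕ 22 = A3.
P[1]: E(K, 81) = DF; 95 ⊕ DF = 4A.
P[2]: E(K, 95) = CB; 48 ⊕ CB = 83.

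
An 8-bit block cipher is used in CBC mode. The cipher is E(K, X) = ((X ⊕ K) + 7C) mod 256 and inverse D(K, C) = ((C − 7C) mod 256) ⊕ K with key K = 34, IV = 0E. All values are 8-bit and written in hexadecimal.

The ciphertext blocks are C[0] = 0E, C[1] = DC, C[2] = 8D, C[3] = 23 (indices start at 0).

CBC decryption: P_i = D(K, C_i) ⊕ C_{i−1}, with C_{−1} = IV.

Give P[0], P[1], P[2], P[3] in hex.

P[0] = A8, P[1] = 5A, P[2] = F9, P[3] = 1E

P[0]: D(K, 0E) = A6; A6 ⊕ 0E = A8.
P[1]: D(K, DC) = 54; 54 ⊕ 0E = 5A.
P[2]: D(K, 8D) = 25; 25 ⊕ DC = F9.
P[3]: D(K, 23) = 93; 93 ⊕ 8D = 1E.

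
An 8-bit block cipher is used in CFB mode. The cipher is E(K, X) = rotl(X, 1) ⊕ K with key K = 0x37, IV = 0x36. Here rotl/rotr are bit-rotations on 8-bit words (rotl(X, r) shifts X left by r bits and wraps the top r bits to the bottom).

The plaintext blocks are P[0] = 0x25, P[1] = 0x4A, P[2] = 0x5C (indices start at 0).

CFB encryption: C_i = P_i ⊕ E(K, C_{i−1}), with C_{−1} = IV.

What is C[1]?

C[0]: E(K, 0x36) = 0x5B; 0x25 ⊕ 0x5B = 0x7E.
C[1]: E(K, 0x7E) = 0xCB; 0x4A ⊕ 0xCB = 0x81.

C[1] = 0x81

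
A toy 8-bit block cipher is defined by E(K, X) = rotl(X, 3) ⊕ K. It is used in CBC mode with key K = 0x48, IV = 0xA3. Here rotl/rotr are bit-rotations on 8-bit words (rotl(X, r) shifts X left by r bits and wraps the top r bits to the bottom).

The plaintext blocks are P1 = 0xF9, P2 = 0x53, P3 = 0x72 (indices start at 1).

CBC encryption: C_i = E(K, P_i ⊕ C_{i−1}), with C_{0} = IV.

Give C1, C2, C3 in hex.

C1 = 0x9A, C2 = 0x06, C3 = 0xEB

C1: P1 ⊕ 0xA3 = 0x5A; E(K, 0x5A) = 0x9A.
C2: P2 ⊕ 0x9A = 0xC9; E(K, 0xC9) = 0x06.
C3: P3 ⊕ 0x06 = 0x74; E(K, 0x74) = 0xEB.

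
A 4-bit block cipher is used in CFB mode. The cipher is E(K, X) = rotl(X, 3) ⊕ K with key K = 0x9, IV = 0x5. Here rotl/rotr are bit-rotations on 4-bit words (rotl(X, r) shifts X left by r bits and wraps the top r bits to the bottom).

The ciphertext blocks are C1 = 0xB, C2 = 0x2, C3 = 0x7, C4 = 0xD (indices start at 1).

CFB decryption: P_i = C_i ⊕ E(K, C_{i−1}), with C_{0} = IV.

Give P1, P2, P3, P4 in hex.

P1 = 0x8, P2 = 0x6, P3 = 0xF, P4 = 0xF

P1: E(K, 0x5) = 0x3; 0xB ⊕ 0x3 = 0x8.
P2: E(K, 0xB) = 0x4; 0x2 ⊕ 0x4 = 0x6.
P3: E(K, 0x2) = 0x8; 0x7 ⊕ 0x8 = 0xF.
P4: E(K, 0x7) = 0x2; 0xD ⊕ 0x2 = 0xF.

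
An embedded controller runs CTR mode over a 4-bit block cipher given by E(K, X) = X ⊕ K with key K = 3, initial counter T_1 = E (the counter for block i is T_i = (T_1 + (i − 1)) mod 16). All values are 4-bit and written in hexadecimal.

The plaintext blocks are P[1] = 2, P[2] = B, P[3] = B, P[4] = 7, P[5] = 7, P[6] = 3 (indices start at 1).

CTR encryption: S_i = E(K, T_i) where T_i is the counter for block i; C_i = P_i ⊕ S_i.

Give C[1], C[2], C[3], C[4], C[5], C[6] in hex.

C[1] = F, C[2] = 7, C[3] = 8, C[4] = 5, C[5] = 6, C[6] = 3

C[1]: T = E, S = E(K, T) = D; 2 ⊕ D = F.
C[2]: T = F, S = E(K, T) = C; B ⊕ C = 7.
C[3]: T = 0, S = E(K, T) = 3; B ⊕ 3 = 8.
C[4]: T = 1, S = E(K, T) = 2; 7 ⊕ 2 = 5.
C[5]: T = 2, S = E(K, T) = 1; 7 ⊕ 1 = 6.
C[6]: T = 3, S = E(K, T) = 0; 3 ⊕ 0 = 3.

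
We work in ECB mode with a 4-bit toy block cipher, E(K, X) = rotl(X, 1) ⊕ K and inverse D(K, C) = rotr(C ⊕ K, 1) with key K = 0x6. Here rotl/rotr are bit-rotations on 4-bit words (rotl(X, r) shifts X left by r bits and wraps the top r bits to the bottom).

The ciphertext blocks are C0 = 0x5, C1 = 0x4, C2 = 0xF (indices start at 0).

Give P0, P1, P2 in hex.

P0 = 0x9, P1 = 0x1, P2 = 0xC

ECB decryption: P_i = D(K, C_i).
P0: D(K, 0x5) = 0x9.
P1: D(K, 0x4) = 0x1.
P2: D(K, 0xF) = 0xC.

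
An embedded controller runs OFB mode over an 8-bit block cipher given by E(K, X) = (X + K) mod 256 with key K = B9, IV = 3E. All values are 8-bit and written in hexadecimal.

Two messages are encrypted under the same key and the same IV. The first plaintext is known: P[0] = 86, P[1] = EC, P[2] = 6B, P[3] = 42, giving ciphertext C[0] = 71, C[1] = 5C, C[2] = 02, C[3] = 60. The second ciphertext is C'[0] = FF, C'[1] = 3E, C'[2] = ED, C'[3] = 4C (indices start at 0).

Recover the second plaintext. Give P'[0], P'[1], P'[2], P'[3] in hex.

P'[0] = 08, P'[1] = 8E, P'[2] = 84, P'[3] = 6E

In OFB with a reused IV, both messages share the same keystream S_i, so C_i ⊕ C'_i = P_i ⊕ P'_i and thus P'_i = P_i ⊕ C_i ⊕ C'_i.
P'[0]: 86 ⊕ 71 ⊕ FF = 08.
P'[1]: EC ⊕ 5C ⊕ 3E = 8E.
P'[2]: 6B ⊕ 02 ⊕ ED = 84.
P'[3]: 42 ⊕ 60 ⊕ 4C = 6E.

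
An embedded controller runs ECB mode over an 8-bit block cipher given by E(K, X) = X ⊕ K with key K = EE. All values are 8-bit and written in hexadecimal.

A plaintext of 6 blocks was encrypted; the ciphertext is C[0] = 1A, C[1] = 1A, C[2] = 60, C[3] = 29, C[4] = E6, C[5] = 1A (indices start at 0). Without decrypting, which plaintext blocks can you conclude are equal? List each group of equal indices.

P[0] = P[1] = P[5]

ECB encrypts each block independently with the same key, so equal ciphertext blocks imply equal plaintext blocks.
C[0] = C[1] = C[5] = 1A, so P[0] = P[1] = P[5].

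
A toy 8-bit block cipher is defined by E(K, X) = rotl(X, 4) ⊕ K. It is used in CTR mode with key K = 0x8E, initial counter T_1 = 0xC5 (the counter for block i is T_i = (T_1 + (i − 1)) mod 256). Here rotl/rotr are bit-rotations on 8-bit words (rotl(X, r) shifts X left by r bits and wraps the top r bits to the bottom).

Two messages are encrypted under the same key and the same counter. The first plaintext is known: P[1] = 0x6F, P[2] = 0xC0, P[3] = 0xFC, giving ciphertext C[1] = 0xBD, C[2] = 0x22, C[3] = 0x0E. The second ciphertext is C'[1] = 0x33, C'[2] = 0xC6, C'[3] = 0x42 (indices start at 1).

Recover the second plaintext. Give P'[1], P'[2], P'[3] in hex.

P'[1] = 0xE1, P'[2] = 0x24, P'[3] = 0xB0

In CTR with a reused counter, both messages share the same keystream S_i, so C_i ⊕ C'_i = P_i ⊕ P'_i and thus P'_i = P_i ⊕ C_i ⊕ C'_i.
P'[1]: 0x6F ⊕ 0xBD ⊕ 0x33 = 0xE1.
P'[2]: 0xC0 ⊕ 0x22 ⊕ 0xC6 = 0x24.
P'[3]: 0xFC ⊕ 0x0E ⊕ 0x42 = 0xB0.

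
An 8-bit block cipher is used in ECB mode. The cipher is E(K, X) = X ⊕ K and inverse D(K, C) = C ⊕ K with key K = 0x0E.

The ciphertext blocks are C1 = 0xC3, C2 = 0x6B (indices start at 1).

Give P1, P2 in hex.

P1 = 0xCD, P2 = 0x65

ECB decryption: P_i = D(K, C_i).
P1: D(K, 0xC3) = 0xCD.
P2: D(K, 0x6B) = 0x65.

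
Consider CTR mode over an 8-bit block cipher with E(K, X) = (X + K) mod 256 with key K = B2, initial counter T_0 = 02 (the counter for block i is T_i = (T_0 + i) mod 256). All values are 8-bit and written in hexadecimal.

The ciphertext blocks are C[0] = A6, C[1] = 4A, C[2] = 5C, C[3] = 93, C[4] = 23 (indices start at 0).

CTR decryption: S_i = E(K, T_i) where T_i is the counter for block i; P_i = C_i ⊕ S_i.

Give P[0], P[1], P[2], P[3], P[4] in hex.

P[0]: T = 02, S = E(K, T) = B4; A6 ⊕ B4 = 12.
P[1]: T = 03, S = E(K, T) = B5; 4A ⊕ B5 = FF.
P[2]: T = 04, S = E(K, T) = B6; 5C ⊕ B6 = EA.
P[3]: T = 05, S = E(K, T) = B7; 93 ⊕ B7 = 24.
P[4]: T = 06, S = E(K, T) = B8; 23 ⊕ B8 = 9B.

P[0] = 12, P[1] = FF, P[2] = EA, P[3] = 24, P[4] = 9B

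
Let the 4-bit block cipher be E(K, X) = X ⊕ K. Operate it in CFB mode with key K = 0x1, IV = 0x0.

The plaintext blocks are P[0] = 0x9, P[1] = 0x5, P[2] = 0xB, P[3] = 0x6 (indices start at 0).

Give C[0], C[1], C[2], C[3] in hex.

C[0] = 0x8, C[1] = 0xC, C[2] = 0x6, C[3] = 0x1

CFB encryption: C_i = P_i ⊕ E(K, C_{i−1}), with C_{−1} = IV.
C[0]: E(K, 0x0) = 0x1; 0x9 ⊕ 0x1 = 0x8.
C[1]: E(K, 0x8) = 0x9; 0x5 ⊕ 0x9 = 0xC.
C[2]: E(K, 0xC) = 0xD; 0xB ⊕ 0xD = 0x6.
C[3]: E(K, 0x6) = 0x7; 0x6 ⊕ 0x7 = 0x1.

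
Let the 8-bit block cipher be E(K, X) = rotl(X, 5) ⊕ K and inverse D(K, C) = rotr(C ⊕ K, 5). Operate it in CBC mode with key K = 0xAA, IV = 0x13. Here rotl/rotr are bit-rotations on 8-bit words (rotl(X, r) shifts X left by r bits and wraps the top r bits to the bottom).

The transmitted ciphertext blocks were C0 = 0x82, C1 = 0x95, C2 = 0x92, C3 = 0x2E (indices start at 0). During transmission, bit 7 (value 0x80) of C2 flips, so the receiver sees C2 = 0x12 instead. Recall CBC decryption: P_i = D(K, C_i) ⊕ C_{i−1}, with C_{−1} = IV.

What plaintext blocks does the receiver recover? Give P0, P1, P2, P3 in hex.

P0 = 0x52, P1 = 0x7B, P2 = 0x50, P3 = 0x36

Only C2 changed, to 0x12. In CBC, a change in C_i garbles P_i and flips the same bit in P_{i+1}. Decrypting the received ciphertext:
P0: D(K, 0x82) = 0x41; 0x41 ⊕ 0x13 = 0x52.
P1: D(K, 0x95) = 0xF9; 0xF9 ⊕ 0x82 = 0x7B.
P2: D(K, 0x12) = 0xC5; 0xC5 ⊕ 0x95 = 0x50.
P3: D(K, 0x2E) = 0x24; 0x24 ⊕ 0x12 = 0x36.
Blocks that differ from the original plaintext: P2, P3.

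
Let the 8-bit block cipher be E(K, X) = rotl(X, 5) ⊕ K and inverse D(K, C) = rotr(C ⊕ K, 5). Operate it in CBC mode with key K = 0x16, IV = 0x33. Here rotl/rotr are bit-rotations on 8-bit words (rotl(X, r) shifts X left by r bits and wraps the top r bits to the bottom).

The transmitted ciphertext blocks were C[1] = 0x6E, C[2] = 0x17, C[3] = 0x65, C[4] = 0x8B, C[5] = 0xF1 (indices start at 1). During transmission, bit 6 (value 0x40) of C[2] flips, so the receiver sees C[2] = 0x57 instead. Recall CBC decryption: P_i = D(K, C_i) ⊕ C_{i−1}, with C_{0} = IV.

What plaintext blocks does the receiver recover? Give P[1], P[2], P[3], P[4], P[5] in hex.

Only C[2] changed, to 0x57. In CBC, a change in C_i garbles P_i and flips the same bit in P_{i+1}. Decrypting the received ciphertext:
P[1]: D(K, 0x6E) = 0xC3; 0xC3 ⊕ 0x33 = 0xF0.
P[2]: D(K, 0x57) = 0x0A; 0x0A ⊕ 0x6E = 0x64.
P[3]: D(K, 0x65) = 0x9B; 0x9B ⊕ 0x57 = 0xCC.
P[4]: D(K, 0x8B) = 0xEC; 0xEC ⊕ 0x65 = 0x89.
P[5]: D(K, 0xF1) = 0x3F; 0x3F ⊕ 0x8B = 0xB4.
Blocks that differ from the original plaintext: P[2], P[3].

P[1] = 0xF0, P[2] = 0x64, P[3] = 0xCC, P[4] = 0x89, P[5] = 0xB4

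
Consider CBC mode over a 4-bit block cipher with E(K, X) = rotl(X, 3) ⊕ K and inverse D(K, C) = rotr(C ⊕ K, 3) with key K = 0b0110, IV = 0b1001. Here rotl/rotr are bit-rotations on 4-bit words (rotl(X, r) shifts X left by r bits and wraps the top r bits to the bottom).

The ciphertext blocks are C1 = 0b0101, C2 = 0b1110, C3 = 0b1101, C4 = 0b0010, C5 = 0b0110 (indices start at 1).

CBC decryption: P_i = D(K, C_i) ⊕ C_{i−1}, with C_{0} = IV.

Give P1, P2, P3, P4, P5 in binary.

P1: D(K, 0b0101) = 0b0110; 0b0110 ⊕ 0b1001 = 0b1111.
P2: D(K, 0b1110) = 0b0001; 0b0001 ⊕ 0b0101 = 0b0100.
P3: D(K, 0b1101) = 0b0111; 0b0111 ⊕ 0b1110 = 0b1001.
P4: D(K, 0b0010) = 0b1000; 0b1000 ⊕ 0b1101 = 0b0101.
P5: D(K, 0b0110) = 0b0000; 0b0000 ⊕ 0b0010 = 0b0010.

P1 = 0b1111, P2 = 0b0100, P3 = 0b1001, P4 = 0b0101, P5 = 0b0010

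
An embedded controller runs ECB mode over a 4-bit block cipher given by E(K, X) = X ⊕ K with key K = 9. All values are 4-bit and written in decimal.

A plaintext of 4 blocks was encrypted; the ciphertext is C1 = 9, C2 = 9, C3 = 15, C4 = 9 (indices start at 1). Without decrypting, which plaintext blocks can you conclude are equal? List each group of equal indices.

ECB encrypts each block independently with the same key, so equal ciphertext blocks imply equal plaintext blocks.
C1 = C2 = C4 = 9, so P1 = P2 = P4.

P1 = P2 = P4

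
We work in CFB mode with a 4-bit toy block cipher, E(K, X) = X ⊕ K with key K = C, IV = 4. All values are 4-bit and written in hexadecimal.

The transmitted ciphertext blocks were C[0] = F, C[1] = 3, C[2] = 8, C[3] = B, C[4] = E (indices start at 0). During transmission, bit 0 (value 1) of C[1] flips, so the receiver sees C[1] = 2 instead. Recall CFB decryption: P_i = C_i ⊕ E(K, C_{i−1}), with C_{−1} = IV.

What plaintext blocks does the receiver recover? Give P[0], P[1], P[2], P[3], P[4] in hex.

Only C[1] changed, to 2. In CFB, a change in C_i flips the same bit in P_i and garbles P_{i+1}. Decrypting the received ciphertext:
P[0]: E(K, 4) = 8; F ⊕ 8 = 7.
P[1]: E(K, F) = 3; 2 ⊕ 3 = 1.
P[2]: E(K, 2) = E; 8 ⊕ E = 6.
P[3]: E(K, 8) = 4; B ⊕ 4 = F.
P[4]: E(K, B) = 7; E ⊕ 7 = 9.
Blocks that differ from the original plaintext: P[1], P[2].

P[0] = 7, P[1] = 1, P[2] = 6, P[3] = F, P[4] = 9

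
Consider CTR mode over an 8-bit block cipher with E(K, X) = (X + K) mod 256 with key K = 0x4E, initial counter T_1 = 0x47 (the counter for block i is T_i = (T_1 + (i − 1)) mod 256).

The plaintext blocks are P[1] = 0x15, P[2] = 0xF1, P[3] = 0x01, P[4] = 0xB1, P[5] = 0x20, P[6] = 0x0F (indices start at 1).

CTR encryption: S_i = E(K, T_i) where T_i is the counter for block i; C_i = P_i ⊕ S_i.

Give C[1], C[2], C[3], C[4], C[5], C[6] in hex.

C[1] = 0x80, C[2] = 0x67, C[3] = 0x96, C[4] = 0x29, C[5] = 0xB9, C[6] = 0x95

C[1]: T = 0x47, S = E(K, T) = 0x95; 0x15 ⊕ 0x95 = 0x80.
C[2]: T = 0x48, S = E(K, T) = 0x96; 0xF1 ⊕ 0x96 = 0x67.
C[3]: T = 0x49, S = E(K, T) = 0x97; 0x01 ⊕ 0x97 = 0x96.
C[4]: T = 0x4A, S = E(K, T) = 0x98; 0xB1 ⊕ 0x98 = 0x29.
C[5]: T = 0x4B, S = E(K, T) = 0x99; 0x20 ⊕ 0x99 = 0xB9.
C[6]: T = 0x4C, S = E(K, T) = 0x9A; 0x0F ⊕ 0x9A = 0x95.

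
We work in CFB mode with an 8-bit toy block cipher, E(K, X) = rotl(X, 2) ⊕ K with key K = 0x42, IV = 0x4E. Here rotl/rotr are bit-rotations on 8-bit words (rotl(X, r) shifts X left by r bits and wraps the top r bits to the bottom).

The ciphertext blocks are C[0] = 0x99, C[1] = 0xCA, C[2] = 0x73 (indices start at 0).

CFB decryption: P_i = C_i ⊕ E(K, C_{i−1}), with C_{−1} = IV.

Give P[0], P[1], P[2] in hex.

P[0] = 0xE2, P[1] = 0xEE, P[2] = 0x1A

P[0]: E(K, 0x4E) = 0x7B; 0x99 ⊕ 0x7B = 0xE2.
P[1]: E(K, 0x99) = 0x24; 0xCA ⊕ 0x24 = 0xEE.
P[2]: E(K, 0xCA) = 0x69; 0x73 ⊕ 0x69 = 0x1A.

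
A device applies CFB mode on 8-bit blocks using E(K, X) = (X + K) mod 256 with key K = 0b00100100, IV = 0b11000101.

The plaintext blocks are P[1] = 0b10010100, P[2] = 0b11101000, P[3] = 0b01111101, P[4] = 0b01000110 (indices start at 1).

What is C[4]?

CFB encryption: C_i = P_i ⊕ E(K, C_{i−1}), with C_{0} = IV.
C[1]: E(K, 0b11000101) = 0b11101001; 0b10010100 ⊕ 0b11101001 = 0b01111101.
C[2]: E(K, 0b01111101) = 0b10100001; 0b11101000 ⊕ 0b10100001 = 0b01001001.
C[3]: E(K, 0b01001001) = 0b01101101; 0b01111101 ⊕ 0b01101101 = 0b00010000.
C[4]: E(K, 0b00010000) = 0b00110100; 0b01000110 ⊕ 0b00110100 = 0b01110010.

C[4] = 0b01110010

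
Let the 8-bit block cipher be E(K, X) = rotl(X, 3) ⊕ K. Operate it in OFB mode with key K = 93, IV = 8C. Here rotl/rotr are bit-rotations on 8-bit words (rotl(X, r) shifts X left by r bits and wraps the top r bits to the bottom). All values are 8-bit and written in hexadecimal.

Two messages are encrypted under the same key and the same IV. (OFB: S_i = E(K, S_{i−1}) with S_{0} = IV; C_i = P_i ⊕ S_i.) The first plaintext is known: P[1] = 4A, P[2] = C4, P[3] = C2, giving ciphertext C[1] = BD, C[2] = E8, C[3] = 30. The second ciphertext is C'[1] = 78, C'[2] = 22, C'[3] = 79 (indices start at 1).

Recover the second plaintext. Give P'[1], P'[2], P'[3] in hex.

In OFB with a reused IV, both messages share the same keystream S_i, so C_i ⊕ C'_i = P_i ⊕ P'_i and thus P'_i = P_i ⊕ C_i ⊕ C'_i.
P'[1]: 4A ⊕ BD ⊕ 78 = 8F.
P'[2]: C4 ⊕ E8 ⊕ 22 = 0E.
P'[3]: C2 ⊕ 30 ⊕ 79 = 8B.

P'[1] = 8F, P'[2] = 0E, P'[3] = 8B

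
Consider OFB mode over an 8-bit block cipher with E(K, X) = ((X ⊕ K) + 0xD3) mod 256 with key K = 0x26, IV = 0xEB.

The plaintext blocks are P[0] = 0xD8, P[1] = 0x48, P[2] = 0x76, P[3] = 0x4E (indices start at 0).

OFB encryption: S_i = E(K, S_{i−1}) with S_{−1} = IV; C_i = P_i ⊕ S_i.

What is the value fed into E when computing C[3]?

0x52

C[0]: S = E(K, 0xEB) = 0xA0; 0xD8 ⊕ 0xA0 = 0x78.
C[1]: S = E(K, 0xA0) = 0x59; 0x48 ⊕ 0x59 = 0x11.
C[2]: S = E(K, 0x59) = 0x52; 0x76 ⊕ 0x52 = 0x24.
C[3]: S = E(K, 0x52) = 0x47; 0x4E ⊕ 0x47 = 0x09.
So the input to E for block [3] is 0x52.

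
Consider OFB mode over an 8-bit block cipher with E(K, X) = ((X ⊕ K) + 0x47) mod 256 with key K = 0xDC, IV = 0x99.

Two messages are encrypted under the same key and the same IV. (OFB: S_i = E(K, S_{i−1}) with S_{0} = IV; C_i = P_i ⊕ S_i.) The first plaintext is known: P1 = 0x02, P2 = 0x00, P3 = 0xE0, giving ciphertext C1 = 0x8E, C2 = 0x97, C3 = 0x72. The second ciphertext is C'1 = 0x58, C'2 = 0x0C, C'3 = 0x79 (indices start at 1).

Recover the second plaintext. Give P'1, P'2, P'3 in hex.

In OFB with a reused IV, both messages share the same keystream S_i, so C_i ⊕ C'_i = P_i ⊕ P'_i and thus P'_i = P_i ⊕ C_i ⊕ C'_i.
P'1: 0x02 ⊕ 0x8E ⊕ 0x58 = 0xD4.
P'2: 0x00 ⊕ 0x97 ⊕ 0x0C = 0x9B.
P'3: 0xE0 ⊕ 0x72 ⊕ 0x79 = 0xEB.

P'1 = 0xD4, P'2 = 0x9B, P'3 = 0xEB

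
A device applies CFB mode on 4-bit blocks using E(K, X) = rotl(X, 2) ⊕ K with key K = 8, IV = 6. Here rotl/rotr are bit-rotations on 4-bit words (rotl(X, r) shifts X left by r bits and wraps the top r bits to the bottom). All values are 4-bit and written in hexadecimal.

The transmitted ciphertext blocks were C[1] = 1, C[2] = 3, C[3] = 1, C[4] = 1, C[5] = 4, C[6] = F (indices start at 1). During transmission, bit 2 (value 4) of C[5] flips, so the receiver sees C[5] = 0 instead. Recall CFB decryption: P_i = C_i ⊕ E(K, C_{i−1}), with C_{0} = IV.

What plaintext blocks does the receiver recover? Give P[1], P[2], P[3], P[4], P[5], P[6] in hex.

P[1] = 0, P[2] = F, P[3] = 5, P[4] = D, P[5] = C, P[6] = 7

Only C[5] changed, to 0. In CFB, a change in C_i flips the same bit in P_i and garbles P_{i+1}. Decrypting the received ciphertext:
P[1]: E(K, 6) = 1; 1 ⊕ 1 = 0.
P[2]: E(K, 1) = C; 3 ⊕ C = F.
P[3]: E(K, 3) = 4; 1 ⊕ 4 = 5.
P[4]: E(K, 1) = C; 1 ⊕ C = D.
P[5]: E(K, 1) = C; 0 ⊕ C = C.
P[6]: E(K, 0) = 8; F ⊕ 8 = 7.
Blocks that differ from the original plaintext: P[5], P[6].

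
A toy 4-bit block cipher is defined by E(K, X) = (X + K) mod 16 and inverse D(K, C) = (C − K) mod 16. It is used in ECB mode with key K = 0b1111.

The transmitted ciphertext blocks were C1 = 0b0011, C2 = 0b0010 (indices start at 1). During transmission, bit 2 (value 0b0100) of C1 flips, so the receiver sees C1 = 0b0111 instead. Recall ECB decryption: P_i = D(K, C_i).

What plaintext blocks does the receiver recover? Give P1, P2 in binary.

Only C1 changed, to 0b0111. In ECB, a change in C_i affects only P_i. Decrypting the received ciphertext:
P1: D(K, 0b0111) = 0b1000.
P2: D(K, 0b0010) = 0b0011.
Blocks that differ from the original plaintext: P1.

P1 = 0b1000, P2 = 0b0011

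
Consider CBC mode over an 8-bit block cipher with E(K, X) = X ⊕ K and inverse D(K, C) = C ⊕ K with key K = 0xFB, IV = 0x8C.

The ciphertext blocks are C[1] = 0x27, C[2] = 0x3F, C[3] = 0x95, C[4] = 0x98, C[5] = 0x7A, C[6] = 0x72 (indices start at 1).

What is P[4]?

P[4] = 0xF6

CBC decryption: P_i = D(K, C_i) ⊕ C_{i−1}, with C_{0} = IV.
P[4]: D(K, 0x98) = 0x63; 0x63 ⊕ 0x95 = 0xF6.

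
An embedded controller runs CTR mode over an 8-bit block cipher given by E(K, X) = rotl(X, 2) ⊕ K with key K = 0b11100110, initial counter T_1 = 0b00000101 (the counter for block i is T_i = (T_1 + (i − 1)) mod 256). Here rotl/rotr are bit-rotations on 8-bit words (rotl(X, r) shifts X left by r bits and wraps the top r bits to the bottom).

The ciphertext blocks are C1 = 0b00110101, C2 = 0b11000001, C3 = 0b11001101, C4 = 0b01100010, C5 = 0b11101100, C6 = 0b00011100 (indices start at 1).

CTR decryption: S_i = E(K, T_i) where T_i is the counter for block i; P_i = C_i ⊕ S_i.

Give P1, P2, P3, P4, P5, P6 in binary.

P1 = 0b11000111, P2 = 0b00111111, P3 = 0b00110111, P4 = 0b10100100, P5 = 0b00101110, P6 = 0b11010010

P1: T = 0b00000101, S = E(K, T) = 0b11110010; 0b00110101 ⊕ 0b11110010 = 0b11000111.
P2: T = 0b00000110, S = E(K, T) = 0b11111110; 0b11000001 ⊕ 0b11111110 = 0b00111111.
P3: T = 0b00000111, S = E(K, T) = 0b11111010; 0b11001101 ⊕ 0b11111010 = 0b00110111.
P4: T = 0b00001000, S = E(K, T) = 0b11000110; 0b01100010 ⊕ 0b11000110 = 0b10100100.
P5: T = 0b00001001, S = E(K, T) = 0b11000010; 0b11101100 ⊕ 0b11000010 = 0b00101110.
P6: T = 0b00001010, S = E(K, T) = 0b11001110; 0b00011100 ⊕ 0b11001110 = 0b11010010.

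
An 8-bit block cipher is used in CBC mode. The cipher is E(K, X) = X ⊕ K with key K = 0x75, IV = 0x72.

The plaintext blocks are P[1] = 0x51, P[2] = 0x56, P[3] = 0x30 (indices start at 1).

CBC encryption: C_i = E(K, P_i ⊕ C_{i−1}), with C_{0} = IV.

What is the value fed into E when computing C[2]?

0x00

C[1]: P[1] ⊕ 0x72 = 0x23; E(K, 0x23) = 0x56.
C[2]: P[2] ⊕ 0x56 = 0x00; E(K, 0x00) = 0x75.
So the input to E for block [2] is 0x00.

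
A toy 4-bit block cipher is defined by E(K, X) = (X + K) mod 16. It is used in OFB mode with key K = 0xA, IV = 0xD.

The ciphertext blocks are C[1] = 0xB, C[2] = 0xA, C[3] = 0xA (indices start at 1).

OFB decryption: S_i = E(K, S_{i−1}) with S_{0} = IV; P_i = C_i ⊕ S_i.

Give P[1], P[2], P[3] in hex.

P[1]: S = E(K, 0xD) = 0x7; 0xB ⊕ 0x7 = 0xC.
P[2]: S = E(K, 0x7) = 0x1; 0xA ⊕ 0x1 = 0xB.
P[3]: S = E(K, 0x1) = 0xB; 0xA ⊕ 0xB = 0x1.

P[1] = 0xC, P[2] = 0xB, P[3] = 0x1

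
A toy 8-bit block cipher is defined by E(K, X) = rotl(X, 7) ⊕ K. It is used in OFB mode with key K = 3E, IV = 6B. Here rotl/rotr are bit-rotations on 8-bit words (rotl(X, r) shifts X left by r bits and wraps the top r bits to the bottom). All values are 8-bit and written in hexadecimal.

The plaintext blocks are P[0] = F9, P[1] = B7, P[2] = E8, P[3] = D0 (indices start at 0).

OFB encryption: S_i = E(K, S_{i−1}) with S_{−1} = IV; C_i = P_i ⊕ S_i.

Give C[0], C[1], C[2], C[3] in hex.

C[0]: S = E(K, 6B) = 8B; F9 ⊕ 8B = 72.
C[1]: S = E(K, 8B) = FB; B7 ⊕ FB = 4C.
C[2]: S = E(K, FB) = C3; E8 ⊕ C3 = 2B.
C[3]: S = E(K, C3) = DF; D0 ⊕ DF = 0F.

C[0] = 72, C[1] = 4C, C[2] = 2B, C[3] = 0F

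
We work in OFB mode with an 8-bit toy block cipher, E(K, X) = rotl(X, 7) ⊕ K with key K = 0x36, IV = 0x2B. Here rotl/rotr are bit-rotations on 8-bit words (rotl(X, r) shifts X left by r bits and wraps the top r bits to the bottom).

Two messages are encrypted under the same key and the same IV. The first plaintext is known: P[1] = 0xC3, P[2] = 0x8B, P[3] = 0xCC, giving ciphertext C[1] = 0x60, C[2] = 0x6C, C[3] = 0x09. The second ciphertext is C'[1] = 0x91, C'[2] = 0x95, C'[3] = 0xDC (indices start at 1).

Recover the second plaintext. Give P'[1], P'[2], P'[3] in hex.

P'[1] = 0x32, P'[2] = 0x72, P'[3] = 0x19

In OFB with a reused IV, both messages share the same keystream S_i, so C_i ⊕ C'_i = P_i ⊕ P'_i and thus P'_i = P_i ⊕ C_i ⊕ C'_i.
P'[1]: 0xC3 ⊕ 0x60 ⊕ 0x91 = 0x32.
P'[2]: 0x8B ⊕ 0x6C ⊕ 0x95 = 0x72.
P'[3]: 0xCC ⊕ 0x09 ⊕ 0xDC = 0x19.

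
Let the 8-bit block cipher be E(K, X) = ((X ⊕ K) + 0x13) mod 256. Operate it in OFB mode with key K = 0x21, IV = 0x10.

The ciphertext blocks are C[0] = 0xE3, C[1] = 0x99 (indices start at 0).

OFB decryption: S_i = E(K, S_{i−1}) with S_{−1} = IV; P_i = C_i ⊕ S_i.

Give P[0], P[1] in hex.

P[0]: S = E(K, 0x10) = 0x44; 0xE3 ⊕ 0x44 = 0xA7.
P[1]: S = E(K, 0x44) = 0x78; 0x99 ⊕ 0x78 = 0xE1.

P[0] = 0xA7, P[1] = 0xE1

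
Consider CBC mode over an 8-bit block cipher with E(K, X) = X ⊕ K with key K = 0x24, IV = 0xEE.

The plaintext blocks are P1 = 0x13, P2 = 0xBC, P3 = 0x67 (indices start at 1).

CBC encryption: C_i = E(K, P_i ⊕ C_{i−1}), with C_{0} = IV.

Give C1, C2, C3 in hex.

C1 = 0xD9, C2 = 0x41, C3 = 0x02

C1: P1 ⊕ 0xEE = 0xFD; E(K, 0xFD) = 0xD9.
C2: P2 ⊕ 0xD9 = 0x65; E(K, 0x65) = 0x41.
C3: P3 ⊕ 0x41 = 0x26; E(K, 0x26) = 0x02.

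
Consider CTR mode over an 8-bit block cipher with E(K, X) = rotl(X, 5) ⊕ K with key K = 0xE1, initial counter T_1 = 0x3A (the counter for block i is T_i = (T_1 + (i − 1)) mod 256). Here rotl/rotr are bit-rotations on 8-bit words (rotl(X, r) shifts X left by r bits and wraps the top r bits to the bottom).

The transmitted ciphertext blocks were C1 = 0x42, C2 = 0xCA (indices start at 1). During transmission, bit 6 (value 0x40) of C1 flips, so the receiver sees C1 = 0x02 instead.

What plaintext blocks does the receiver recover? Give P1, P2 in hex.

P1 = 0xA4, P2 = 0x4C

CTR decryption: S_i = E(K, T_i) where T_i is the counter for block i; P_i = C_i ⊕ S_i.
Only C1 changed, to 0x02. In CTR, a change in C_i flips the same bit in P_i only; the keystream is unaffected. Decrypting the received ciphertext:
P1: T = 0x3A, S = E(K, T) = 0xA6; 0x02 ⊕ 0xA6 = 0xA4.
P2: T = 0x3B, S = E(K, T) = 0x86; 0xCA ⊕ 0x86 = 0x4C.
Blocks that differ from the original plaintext: P1.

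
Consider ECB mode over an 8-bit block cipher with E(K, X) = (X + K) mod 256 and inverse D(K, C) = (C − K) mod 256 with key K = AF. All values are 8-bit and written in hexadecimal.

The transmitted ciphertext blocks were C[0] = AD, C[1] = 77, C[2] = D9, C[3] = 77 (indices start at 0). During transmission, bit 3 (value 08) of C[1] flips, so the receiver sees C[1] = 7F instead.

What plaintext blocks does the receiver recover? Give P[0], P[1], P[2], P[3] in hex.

P[0] = FE, P[1] = D0, P[2] = 2A, P[3] = C8

ECB decryption: P_i = D(K, C_i).
Only C[1] changed, to 7F. In ECB, a change in C_i affects only P_i. Decrypting the received ciphertext:
P[0]: D(K, AD) = FE.
P[1]: D(K, 7F) = D0.
P[2]: D(K, D9) = 2A.
P[3]: D(K, 77) = C8.
Blocks that differ from the original plaintext: P[1].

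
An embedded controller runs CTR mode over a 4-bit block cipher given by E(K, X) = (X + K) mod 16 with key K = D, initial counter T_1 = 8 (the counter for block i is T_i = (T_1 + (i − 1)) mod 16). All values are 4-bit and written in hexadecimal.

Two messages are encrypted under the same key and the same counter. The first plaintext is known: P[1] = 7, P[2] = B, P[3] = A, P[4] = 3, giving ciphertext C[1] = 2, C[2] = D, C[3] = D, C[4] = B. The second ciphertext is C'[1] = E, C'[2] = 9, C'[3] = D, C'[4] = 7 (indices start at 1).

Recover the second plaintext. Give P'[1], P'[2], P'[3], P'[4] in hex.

In CTR with a reused counter, both messages share the same keystream S_i, so C_i ⊕ C'_i = P_i ⊕ P'_i and thus P'_i = P_i ⊕ C_i ⊕ C'_i.
P'[1]: 7 ⊕ 2 ⊕ E = B.
P'[2]: B ⊕ D ⊕ 9 = F.
P'[3]: A ⊕ D ⊕ D = A.
P'[4]: 3 ⊕ B ⊕ 7 = F.

P'[1] = B, P'[2] = F, P'[3] = A, P'[4] = F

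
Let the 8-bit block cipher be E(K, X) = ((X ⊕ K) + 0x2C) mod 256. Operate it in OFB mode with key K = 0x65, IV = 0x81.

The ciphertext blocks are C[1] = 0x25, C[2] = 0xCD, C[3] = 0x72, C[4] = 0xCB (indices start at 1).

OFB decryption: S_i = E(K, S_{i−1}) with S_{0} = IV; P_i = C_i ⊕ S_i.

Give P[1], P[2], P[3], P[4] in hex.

P[1]: S = E(K, 0x81) = 0x10; 0x25 ⊕ 0x10 = 0x35.
P[2]: S = E(K, 0x10) = 0xA1; 0xCD ⊕ 0xA1 = 0x6C.
P[3]: S = E(K, 0xA1) = 0xF0; 0x72 ⊕ 0xF0 = 0x82.
P[4]: S = E(K, 0xF0) = 0xC1; 0xCB ⊕ 0xC1 = 0x0A.

P[1] = 0x35, P[2] = 0x6C, P[3] = 0x82, P[4] = 0x0A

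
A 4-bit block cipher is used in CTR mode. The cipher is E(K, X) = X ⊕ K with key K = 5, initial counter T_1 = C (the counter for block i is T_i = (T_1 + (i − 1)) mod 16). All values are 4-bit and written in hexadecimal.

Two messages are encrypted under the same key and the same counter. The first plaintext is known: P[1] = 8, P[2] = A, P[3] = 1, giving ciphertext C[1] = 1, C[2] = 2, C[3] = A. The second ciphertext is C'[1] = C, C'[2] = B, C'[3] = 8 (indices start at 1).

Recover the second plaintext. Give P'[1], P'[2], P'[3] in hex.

P'[1] = 5, P'[2] = 3, P'[3] = 3

In CTR with a reused counter, both messages share the same keystream S_i, so C_i ⊕ C'_i = P_i ⊕ P'_i and thus P'_i = P_i ⊕ C_i ⊕ C'_i.
P'[1]: 8 ⊕ 1 ⊕ C = 5.
P'[2]: A ⊕ 2 ⊕ B = 3.
P'[3]: 1 ⊕ A ⊕ 8 = 3.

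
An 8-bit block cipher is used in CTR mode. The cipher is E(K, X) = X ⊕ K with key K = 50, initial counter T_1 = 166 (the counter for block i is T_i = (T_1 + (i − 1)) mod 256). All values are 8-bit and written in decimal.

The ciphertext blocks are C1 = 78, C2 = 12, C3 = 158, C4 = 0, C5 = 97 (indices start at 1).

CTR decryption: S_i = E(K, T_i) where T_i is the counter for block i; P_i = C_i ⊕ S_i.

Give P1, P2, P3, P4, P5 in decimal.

P1: T = 166, S = E(K, T) = 148; 78 ⊕ 148 = 218.
P2: T = 167, S = E(K, T) = 149; 12 ⊕ 149 = 153.
P3: T = 168, S = E(K, T) = 154; 158 ⊕ 154 = 4.
P4: T = 169, S = E(K, T) = 155; 0 ⊕ 155 = 155.
P5: T = 170, S = E(K, T) = 152; 97 ⊕ 152 = 249.

P1 = 218, P2 = 153, P3 = 4, P4 = 155, P5 = 249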